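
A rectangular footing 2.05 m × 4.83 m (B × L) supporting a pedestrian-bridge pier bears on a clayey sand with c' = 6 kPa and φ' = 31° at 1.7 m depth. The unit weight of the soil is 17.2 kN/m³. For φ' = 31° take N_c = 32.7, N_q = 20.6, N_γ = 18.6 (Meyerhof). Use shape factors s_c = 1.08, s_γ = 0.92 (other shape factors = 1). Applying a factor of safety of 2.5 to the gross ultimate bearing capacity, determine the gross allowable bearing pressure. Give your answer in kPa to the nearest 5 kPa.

Overburden at base level: q = 17.2 × 1.7 = 29.24 kPa.
Cohesion term c·N_c·s_c = 6 × 32.7 × 1.08 = 211.9 kPa; surcharge term q·N_q = 29.24 × 20.6 = 602.34 kPa; self-weight term 0.5·γ·B·N_γ·s_γ = 0.5 × 17.2 × 2.05 × 18.6 × 0.92 = 301.68 kPa.
q_ult = 211.9 + 602.34 + 301.68 = 1115.9 kPa.
q_all = q_ult / FS = 1115.9 / 2.5 = 446.37 kPa.

q_all ≈ 445 kPa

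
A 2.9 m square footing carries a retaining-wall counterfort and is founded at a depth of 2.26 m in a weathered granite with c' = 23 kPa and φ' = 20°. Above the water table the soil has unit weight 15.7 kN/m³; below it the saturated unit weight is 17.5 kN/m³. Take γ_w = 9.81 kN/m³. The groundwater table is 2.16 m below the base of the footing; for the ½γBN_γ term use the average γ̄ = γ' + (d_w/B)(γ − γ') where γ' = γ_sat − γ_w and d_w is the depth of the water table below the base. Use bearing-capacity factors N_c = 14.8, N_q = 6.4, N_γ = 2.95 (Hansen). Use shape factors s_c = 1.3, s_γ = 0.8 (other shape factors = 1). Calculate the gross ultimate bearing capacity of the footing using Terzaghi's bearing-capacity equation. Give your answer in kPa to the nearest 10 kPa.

Overburden at base level: q = 15.7 × 2.26 = 35.482 kPa.
The water table is 2.16 m below the base (< B = 2.9 m), so the ½γBN_γ term uses γ̄ = γ' + (d_w/B)(γ − γ') = 7.69 + (2.16/2.9)(15.7 − 7.69) = 13.656 kN/m³.
Cohesion term c·N_c·s_c = 23 × 14.8 × 1.3 = 442.52 kPa; surcharge term q·N_q = 35.482 × 6.4 = 227.08 kPa; self-weight term 0.5·γ·B·N_γ·s_γ = 0.5 × 13.656 × 2.9 × 2.95 × 0.8 = 46.731 kPa.
q_ult = 442.52 + 227.08 + 46.731 = 716.34 kPa.

q_ult ≈ 720 kPa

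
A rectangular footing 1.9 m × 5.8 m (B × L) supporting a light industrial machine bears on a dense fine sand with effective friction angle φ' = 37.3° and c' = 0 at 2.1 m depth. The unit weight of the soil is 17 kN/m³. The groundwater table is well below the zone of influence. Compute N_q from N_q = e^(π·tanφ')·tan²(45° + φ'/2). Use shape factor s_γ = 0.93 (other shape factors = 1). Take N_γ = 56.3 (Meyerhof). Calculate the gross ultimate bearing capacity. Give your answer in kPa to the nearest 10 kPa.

q_ult ≈ 2440 kPa

tan37.3° = 0.7618, so N_q = e^(π×0.7618)·tan²(63.65°) = 10.949 × 4.076 = 44.63.
q = γ·D_f = 17 × 2.1 = 35.7 kPa.
q·N_q = 35.7 × 44.628 = 1593.2 kPa
0.5·γ·B·N_γ·s_γ = 0.5 × 17 × 1.9 × 56.3 × 0.93 = 845.6 kPa
q_ult = 1593.2 + 845.6 = 2438.8 kPa.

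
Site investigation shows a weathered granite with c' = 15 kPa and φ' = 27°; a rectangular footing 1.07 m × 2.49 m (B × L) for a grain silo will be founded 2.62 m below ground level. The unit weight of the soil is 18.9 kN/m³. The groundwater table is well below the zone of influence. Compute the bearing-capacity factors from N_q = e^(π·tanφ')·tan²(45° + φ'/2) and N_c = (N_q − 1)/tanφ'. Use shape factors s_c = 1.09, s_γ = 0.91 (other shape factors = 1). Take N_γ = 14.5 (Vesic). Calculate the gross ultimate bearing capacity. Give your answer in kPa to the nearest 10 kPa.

tan27° = 0.5095, so N_q = e^(π×0.5095)·tan²(58.5°) = 4.957 × 2.663 = 13.2.
N_c = (13.2 − 1)/tan27° = 23.94.
q = γ·D_f = 18.9 × 2.62 = 49.518 kPa.
c·N_c·s_c = 15 × 23.942 × 1.09 = 391.45 kPa
q·N_q = 49.518 × 13.199 = 653.6 kPa
0.5·γ·B·N_γ·s_γ = 0.5 × 18.9 × 1.07 × 14.5 × 0.91 = 133.42 kPa
q_ult = 391.45 + 653.6 + 133.42 = 1178.5 kPa.

q_ult ≈ 1180 kPa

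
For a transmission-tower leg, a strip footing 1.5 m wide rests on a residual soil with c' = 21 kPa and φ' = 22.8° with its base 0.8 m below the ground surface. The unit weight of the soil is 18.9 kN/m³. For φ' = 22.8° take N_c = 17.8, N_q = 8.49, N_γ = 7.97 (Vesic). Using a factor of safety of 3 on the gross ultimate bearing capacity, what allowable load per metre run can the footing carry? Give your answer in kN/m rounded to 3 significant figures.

Effective surcharge at the founding depth q = γ·D_f = 18.9 × 0.8 = 15.12 kPa.
q_ult = c·N_c + q·N_q + 0.5·γ·B·N_γ
     = 21 × 17.8 + 15.12 × 8.49 + 0.5 × 18.9 × 1.5 × 7.97
     = 373.8 + 128.37 + 112.97 = 615.14 kPa.
Gross allowable pressure q_all = 615.14 / 3 = 205.05 kPa.
Allowable wall load = q_all × B = 205.05 × 1.5 = 307.57 kN per metre run.

≈ 308 kN/m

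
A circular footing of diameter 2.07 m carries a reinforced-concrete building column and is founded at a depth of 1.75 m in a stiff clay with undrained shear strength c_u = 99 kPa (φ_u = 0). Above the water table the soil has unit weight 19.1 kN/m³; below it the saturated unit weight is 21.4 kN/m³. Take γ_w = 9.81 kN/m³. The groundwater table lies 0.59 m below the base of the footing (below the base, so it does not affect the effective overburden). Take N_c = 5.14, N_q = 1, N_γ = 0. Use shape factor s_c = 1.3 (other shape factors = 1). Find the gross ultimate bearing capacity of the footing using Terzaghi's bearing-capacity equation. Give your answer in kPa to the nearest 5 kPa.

q_ult ≈ 695 kPa

Effective surcharge at the founding depth q = γ·D_f = 19.1 × 1.75 = 33.425 kPa.
q_ult = c·N_c·s_c + q·N_q
     = 99 × 5.14 × 1.3 + 33.425 × 1
     = 661.52 + 33.425 = 694.94 kPa.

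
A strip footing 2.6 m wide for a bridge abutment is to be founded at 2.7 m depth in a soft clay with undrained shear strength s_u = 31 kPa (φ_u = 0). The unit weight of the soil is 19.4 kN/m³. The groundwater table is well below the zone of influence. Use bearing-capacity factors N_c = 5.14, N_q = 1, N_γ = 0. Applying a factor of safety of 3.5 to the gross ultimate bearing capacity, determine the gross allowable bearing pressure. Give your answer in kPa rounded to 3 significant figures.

Overburden at base level: q = 19.4 × 2.7 = 52.38 kPa.
Cohesion term c·N_c = 31 × 5.14 = 159.34 kPa; surcharge term q·N_q = 52.38 × 1 = 52.38 kPa.
q_ult = 159.34 + 52.38 = 211.72 kPa.
q_all = q_ult / FS = 211.72 / 3.5 = 60.491 kPa.

q_all ≈ 60.5 kPa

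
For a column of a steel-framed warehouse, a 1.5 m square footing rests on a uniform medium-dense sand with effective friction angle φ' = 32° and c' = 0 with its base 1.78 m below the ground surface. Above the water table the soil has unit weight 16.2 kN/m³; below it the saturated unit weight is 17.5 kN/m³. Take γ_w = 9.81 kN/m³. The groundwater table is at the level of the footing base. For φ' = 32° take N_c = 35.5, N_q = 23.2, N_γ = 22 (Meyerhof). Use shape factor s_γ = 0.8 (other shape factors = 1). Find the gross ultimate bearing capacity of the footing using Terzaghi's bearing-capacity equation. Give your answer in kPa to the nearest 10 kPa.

q_ult ≈ 770 kPa

Overburden at base level: q = 16.2 × 1.78 = 28.836 kPa.
Below the base the soil is submerged, so the ½γBN_γ term uses γ' = 17.5 − 9.81 = 7.69 kN/m³.
Surcharge term q·N_q = 28.836 × 23.2 = 669 kPa; self-weight term 0.5·γ·B·N_γ·s_γ = 0.5 × 7.69 × 1.5 × 22 × 0.8 = 101.51 kPa.
q_ult = 669 + 101.51 = 770.5 kPa.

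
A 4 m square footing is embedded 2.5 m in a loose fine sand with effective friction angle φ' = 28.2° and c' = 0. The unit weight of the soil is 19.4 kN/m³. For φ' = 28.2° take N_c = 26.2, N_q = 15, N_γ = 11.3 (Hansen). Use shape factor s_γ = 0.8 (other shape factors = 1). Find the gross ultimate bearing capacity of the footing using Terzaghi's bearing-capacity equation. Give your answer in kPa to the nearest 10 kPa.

Effective surcharge at the founding depth q = γ·D_f = 19.4 × 2.5 = 48.5 kPa.
q_ult = q·N_q + 0.5·γ·B·N_γ·s_γ
     = 48.5 × 15 + 0.5 × 19.4 × 4 × 11.3 × 0.8
     = 727.5 + 350.75 = 1078.3 kPa.

q_ult ≈ 1080 kPa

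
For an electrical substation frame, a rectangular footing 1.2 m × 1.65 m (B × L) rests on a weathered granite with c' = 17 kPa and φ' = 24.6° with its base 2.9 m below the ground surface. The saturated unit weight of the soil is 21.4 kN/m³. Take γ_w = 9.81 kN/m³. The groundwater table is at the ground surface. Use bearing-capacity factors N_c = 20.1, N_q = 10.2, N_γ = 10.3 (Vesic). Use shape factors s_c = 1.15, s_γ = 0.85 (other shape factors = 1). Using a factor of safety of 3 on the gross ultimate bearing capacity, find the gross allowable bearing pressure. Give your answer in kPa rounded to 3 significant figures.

q_all ≈ 266 kPa

Water table at ground surface, so effective unit weight γ' = 21.4 − 9.81 = 11.59 kN/m³ is used throughout; overburden q = 11.59 × 2.9 = 33.611 kPa; the same γ' applies in the ½γBN_γ term.
Cohesion term c·N_c·s_c = 17 × 20.1 × 1.15 = 392.96 kPa; surcharge term q·N_q = 33.611 × 10.2 = 342.83 kPa; self-weight term 0.5·γ·B·N_γ·s_γ = 0.5 × 11.59 × 1.2 × 10.3 × 0.85 = 60.882 kPa.
q_ult = 392.96 + 342.83 + 60.882 = 796.67 kPa.
q_all = 796.67 / 3 = 265.56 kPa.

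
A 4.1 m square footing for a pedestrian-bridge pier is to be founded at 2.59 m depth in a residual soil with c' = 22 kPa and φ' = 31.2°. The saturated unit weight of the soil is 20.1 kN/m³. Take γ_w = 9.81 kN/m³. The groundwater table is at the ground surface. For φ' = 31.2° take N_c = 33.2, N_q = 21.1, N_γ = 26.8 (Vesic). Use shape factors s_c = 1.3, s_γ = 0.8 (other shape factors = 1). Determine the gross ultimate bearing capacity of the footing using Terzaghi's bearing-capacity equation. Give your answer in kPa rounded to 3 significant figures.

With the water table at the surface the whole profile is submerged: γ' = 20.1 − 9.81 = 10.29 kN/m³, so q = γ'·D_f = 26.651 kPa; the same γ' applies in the ½γBN_γ term.
q_ult = c·N_c·s_c + q·N_q + 0.5·γ·B·N_γ·s_γ
     = 22 × 33.2 × 1.3 + 26.651 × 21.1 + 0.5 × 10.29 × 4.1 × 26.8 × 0.8
     = 949.52 + 562.34 + 452.27 = 1964.1 kPa.

q_ult ≈ 1960 kPa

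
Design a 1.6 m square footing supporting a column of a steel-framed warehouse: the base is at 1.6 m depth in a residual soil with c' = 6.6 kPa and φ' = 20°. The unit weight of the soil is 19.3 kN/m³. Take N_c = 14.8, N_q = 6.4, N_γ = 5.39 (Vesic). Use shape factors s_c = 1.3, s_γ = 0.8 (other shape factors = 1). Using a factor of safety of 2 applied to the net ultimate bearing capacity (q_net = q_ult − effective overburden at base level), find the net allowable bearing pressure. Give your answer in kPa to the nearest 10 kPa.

q_all(net) ≈ 180 kPa

q = γ·D_f = 19.3 × 1.6 = 30.88 kPa.
c·N_c·s_c = 6.6 × 14.8 × 1.3 = 126.98 kPa
q·N_q = 30.88 × 6.4 = 197.63 kPa
0.5·γ·B·N_γ·s_γ = 0.5 × 19.3 × 1.6 × 5.39 × 0.8 = 66.577 kPa
q_ult = 126.98 + 197.63 + 66.577 = 391.19 kPa.
Net ultimate: q_net = 391.19 − 30.88 = 360.31 kPa.
q_all(net) = 360.31 / 2 = 180.16 kPa.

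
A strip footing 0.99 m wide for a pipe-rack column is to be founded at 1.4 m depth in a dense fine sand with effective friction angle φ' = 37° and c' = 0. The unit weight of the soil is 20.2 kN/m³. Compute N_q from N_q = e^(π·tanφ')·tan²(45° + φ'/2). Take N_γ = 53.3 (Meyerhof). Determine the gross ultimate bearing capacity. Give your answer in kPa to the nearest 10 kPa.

q_ult ≈ 1750 kPa

tan37° = 0.7536, so N_q = e^(π×0.7536)·tan²(63.5°) = 10.669 × 4.023 = 42.92.
Overburden at base level: q = 20.2 × 1.4 = 28.28 kPa.
Surcharge term q·N_q = 28.28 × 42.92 = 1213.8 kPa; self-weight term 0.5·γ·B·N_γ = 0.5 × 20.2 × 0.99 × 53.3 = 532.95 kPa.
q_ult = 1213.8 + 532.95 = 1746.7 kPa.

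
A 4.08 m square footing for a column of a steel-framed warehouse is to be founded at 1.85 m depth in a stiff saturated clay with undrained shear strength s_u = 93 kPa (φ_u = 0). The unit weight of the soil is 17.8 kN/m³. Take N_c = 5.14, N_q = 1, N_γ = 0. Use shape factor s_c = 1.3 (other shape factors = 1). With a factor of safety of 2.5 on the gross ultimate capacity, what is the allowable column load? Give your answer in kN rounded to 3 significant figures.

Overburden at base level: q = 17.8 × 1.85 = 32.93 kPa.
Cohesion term c·N_c·s_c = 93 × 5.14 × 1.3 = 621.43 kPa; surcharge term q·N_q = 32.93 × 1 = 32.93 kPa.
q_ult = 621.43 + 32.93 = 654.36 kPa.
Gross allowable pressure q_all = 654.36 / 2.5 = 261.74 kPa.
Footing area = 16.6464 m², so allowable column load = 261.74 × 16.6464 = 4357.1 kN.

P_all ≈ 4360 kN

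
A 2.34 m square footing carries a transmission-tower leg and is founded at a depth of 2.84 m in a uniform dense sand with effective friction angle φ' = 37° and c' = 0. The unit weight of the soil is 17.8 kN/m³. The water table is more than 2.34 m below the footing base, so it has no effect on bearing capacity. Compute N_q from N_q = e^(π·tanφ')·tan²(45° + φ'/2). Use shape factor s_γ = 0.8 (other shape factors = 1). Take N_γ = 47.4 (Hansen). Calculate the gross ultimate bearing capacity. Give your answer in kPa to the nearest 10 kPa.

tan37° = 0.7536, so N_q = e^(π×0.7536)·tan²(63.5°) = 10.669 × 4.023 = 42.92.
Effective surcharge at the founding depth q = γ·D_f = 17.8 × 2.84 = 50.552 kPa.
q_ult = q·N_q + 0.5·γ·B·N_γ·s_γ
     = 50.552 × 42.92 + 0.5 × 17.8 × 2.34 × 47.4 × 0.8
     = 2169.7 + 789.72 = 2959.4 kPa.

q_ult ≈ 2960 kPa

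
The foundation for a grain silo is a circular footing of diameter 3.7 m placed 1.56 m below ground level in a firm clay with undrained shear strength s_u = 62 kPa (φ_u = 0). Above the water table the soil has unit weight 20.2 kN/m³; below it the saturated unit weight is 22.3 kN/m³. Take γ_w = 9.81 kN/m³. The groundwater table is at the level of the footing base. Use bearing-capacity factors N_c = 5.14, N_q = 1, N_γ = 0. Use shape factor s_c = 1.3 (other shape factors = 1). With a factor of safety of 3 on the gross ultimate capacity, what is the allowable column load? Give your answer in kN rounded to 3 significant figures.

Overburden at base level: q = 20.2 × 1.56 = 31.512 kPa.
Cohesion term c·N_c·s_c = 62 × 5.14 × 1.3 = 414.28 kPa; surcharge term q·N_q = 31.512 × 1 = 31.512 kPa.
q_ult = 414.28 + 31.512 = 445.8 kPa.
Gross allowable pressure q_all = 445.8 / 3 = 148.6 kPa.
Footing area = 10.7521 m², so allowable column load = 148.6 × 10.7521 = 1597.7 kN.

P_all ≈ 1600 kN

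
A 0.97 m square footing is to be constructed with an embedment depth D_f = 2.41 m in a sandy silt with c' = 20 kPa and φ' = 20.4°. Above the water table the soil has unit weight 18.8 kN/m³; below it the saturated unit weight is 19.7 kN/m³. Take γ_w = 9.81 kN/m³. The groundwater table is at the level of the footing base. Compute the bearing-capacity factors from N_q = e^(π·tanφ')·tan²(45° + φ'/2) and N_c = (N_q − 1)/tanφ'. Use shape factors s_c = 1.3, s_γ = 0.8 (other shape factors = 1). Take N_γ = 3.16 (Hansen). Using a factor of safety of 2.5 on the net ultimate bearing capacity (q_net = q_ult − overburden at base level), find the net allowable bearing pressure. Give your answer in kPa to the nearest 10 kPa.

q_all(net) ≈ 270 kPa

N_q = e^(π·tan20.4°)·tan²(55.2°) = 6.66; N_c = (N_q − 1)/tanφ' = 15.22.
q = γ·D_f = 18.8 × 2.41 = 45.308 kPa.
For the ½γBN_γ term take γ' = 19.7 − 9.81 = 9.89 kN/m³ (soil below base is submerged).
c·N_c·s_c = 20 × 15.217 × 1.3 = 395.64 kPa
q·N_q = 45.308 × 6.6591 = 301.71 kPa
0.5·γ·B·N_γ·s_γ = 0.5 × 9.89 × 0.97 × 3.16 × 0.8 = 12.126 kPa
q_ult = 395.64 + 301.71 + 12.126 = 709.47 kPa.
q_net = 709.47 − 45.308 = 664.17 kPa.
q_all(net) = 664.17 / 2.5 = 265.67 kPa.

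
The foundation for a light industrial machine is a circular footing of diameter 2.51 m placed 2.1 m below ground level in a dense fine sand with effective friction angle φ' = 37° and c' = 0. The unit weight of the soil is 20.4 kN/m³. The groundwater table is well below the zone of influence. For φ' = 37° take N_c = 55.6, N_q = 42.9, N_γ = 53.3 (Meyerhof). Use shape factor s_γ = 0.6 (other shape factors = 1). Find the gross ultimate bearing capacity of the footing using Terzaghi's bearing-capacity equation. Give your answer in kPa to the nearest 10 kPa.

q_ult ≈ 2660 kPa

Effective surcharge at the founding depth q = γ·D_f = 20.4 × 2.1 = 42.84 kPa.
q_ult = q·N_q + 0.5·γ·B·N_γ·s_γ
     = 42.84 × 42.9 + 0.5 × 20.4 × 2.51 × 53.3 × 0.6
     = 1837.8 + 818.75 = 2656.6 kPa.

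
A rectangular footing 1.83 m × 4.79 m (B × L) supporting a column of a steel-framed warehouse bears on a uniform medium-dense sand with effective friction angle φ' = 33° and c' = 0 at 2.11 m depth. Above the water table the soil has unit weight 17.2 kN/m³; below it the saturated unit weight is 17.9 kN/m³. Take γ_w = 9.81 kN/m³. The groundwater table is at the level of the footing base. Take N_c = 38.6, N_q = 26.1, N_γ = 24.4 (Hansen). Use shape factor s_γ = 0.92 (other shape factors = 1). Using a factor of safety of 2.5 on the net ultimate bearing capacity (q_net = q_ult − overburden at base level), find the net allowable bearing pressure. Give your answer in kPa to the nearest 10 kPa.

Effective surcharge at the founding depth q = γ·D_f = 17.2 × 2.11 = 36.292 kPa.
The water table coincides with the base, so in the self-weight term γ → γ' = 8.09 kN/m³.
q_ult = q·N_q + 0.5·γ·B·N_γ·s_γ
     = 36.292 × 26.1 + 0.5 × 8.09 × 1.83 × 24.4 × 0.92
     = 947.22 + 166.17 = 1113.4 kPa.
q_net = 1113.4 − 36.292 = 1077.1 kPa.
q_all(net) = 1077.1 / 2.5 = 430.84 kPa.

q_all(net) ≈ 430 kPa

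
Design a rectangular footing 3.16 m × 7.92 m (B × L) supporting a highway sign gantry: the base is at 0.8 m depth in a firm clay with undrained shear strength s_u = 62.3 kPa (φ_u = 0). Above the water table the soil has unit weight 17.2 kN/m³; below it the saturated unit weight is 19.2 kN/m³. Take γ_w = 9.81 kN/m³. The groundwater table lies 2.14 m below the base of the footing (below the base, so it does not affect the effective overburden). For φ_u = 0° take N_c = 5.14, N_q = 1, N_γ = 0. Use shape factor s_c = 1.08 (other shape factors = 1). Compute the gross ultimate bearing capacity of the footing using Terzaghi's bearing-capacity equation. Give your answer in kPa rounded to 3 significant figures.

Overburden at base level: q = 17.2 × 0.8 = 13.76 kPa.
Cohesion term c·N_c·s_c = 62.3 × 5.14 × 1.08 = 345.84 kPa; surcharge term q·N_q = 13.76 × 1 = 13.76 kPa.
q_ult = 345.84 + 13.76 = 359.6 kPa.

q_ult ≈ 360 kPa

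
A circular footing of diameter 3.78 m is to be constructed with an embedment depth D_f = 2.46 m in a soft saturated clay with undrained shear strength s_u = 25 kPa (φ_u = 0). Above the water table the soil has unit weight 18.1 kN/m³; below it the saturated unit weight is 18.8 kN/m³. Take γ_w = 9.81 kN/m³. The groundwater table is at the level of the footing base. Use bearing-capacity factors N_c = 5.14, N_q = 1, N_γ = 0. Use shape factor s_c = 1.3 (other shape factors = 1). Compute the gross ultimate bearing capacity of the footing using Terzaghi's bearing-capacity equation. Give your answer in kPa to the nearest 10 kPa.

Effective surcharge at the founding depth q = γ·D_f = 18.1 × 2.46 = 44.526 kPa.
q_ult = c·N_c·s_c + q·N_q
     = 25 × 5.14 × 1.3 + 44.526 × 1
     = 167.05 + 44.526 = 211.58 kPa.

q_ult ≈ 210 kPa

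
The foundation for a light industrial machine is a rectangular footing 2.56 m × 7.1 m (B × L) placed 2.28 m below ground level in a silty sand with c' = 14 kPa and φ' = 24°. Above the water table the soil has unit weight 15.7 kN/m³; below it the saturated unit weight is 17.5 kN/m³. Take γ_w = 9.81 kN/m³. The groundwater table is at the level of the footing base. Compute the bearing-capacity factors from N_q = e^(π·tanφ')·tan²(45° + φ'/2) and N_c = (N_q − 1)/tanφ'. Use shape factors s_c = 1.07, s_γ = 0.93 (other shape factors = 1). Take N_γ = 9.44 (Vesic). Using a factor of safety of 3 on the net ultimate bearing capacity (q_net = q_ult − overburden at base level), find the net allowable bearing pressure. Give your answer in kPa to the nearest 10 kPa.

N_q = e^(π·tan24°)·tan²(57°) = 9.6; N_c = (N_q − 1)/tanφ' = 19.32.
Effective surcharge at the founding depth q = γ·D_f = 15.7 × 2.28 = 35.796 kPa.
The water table coincides with the base, so in the self-weight term γ → γ' = 7.69 kN/m³.
q_ult = c·N_c·s_c + q·N_q + 0.5·γ·B·N_γ·s_γ
     = 14 × 19.324 × 1.07 + 35.796 × 9.6034 + 0.5 × 7.69 × 2.56 × 9.44 × 0.93
     = 289.47 + 343.76 + 86.415 = 719.65 kPa.
q_net = 719.65 − 35.796 = 683.85 kPa.
q_all(net) = 683.85 / 3 = 227.95 kPa.

q_all(net) ≈ 230 kPa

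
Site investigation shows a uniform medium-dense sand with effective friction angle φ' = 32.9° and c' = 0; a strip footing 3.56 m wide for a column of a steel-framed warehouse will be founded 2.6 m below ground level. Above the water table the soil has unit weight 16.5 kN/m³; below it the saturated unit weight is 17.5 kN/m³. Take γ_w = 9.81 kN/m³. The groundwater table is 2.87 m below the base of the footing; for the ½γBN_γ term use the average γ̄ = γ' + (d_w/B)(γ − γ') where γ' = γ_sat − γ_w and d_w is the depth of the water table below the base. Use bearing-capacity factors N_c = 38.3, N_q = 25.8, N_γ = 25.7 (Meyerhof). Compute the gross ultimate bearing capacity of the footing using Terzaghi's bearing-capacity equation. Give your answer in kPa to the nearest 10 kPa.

Effective surcharge at the founding depth q = γ·D_f = 16.5 × 2.6 = 42.9 kPa.
With d_w = 2.87 m < B, γ̄ = 7.69 + (2.87/3.56) × (16.5 − 7.69) = 14.792 kN/m³.
q_ult = q·N_q + 0.5·γ·B·N_γ
     = 42.9 × 25.8 + 0.5 × 14.792 × 3.56 × 25.7
     = 1106.8 + 676.7 = 1783.5 kPa.

q_ult ≈ 1780 kPa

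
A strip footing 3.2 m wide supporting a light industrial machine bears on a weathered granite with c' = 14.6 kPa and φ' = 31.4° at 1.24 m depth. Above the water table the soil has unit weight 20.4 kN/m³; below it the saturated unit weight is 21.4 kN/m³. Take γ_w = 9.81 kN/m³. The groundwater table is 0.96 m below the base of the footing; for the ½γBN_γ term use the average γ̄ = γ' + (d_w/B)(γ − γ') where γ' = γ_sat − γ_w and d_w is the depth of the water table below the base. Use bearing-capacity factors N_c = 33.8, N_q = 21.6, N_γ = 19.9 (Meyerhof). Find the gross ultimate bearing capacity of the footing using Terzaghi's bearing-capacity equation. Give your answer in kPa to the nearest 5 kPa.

q_ult ≈ 1495 kPa

q = γ·D_f = 20.4 × 1.24 = 25.296 kPa.
γ' = 11.59 kN/m³; averaging over the depth B below the base, γ̄ = γ' + (d_w/B)(γ − γ') = 14.233 kN/m³.
c·N_c = 14.6 × 33.8 = 493.48 kPa
q·N_q = 25.296 × 21.6 = 546.39 kPa
0.5·γ·B·N_γ = 0.5 × 14.233 × 3.2 × 19.9 = 453.18 kPa
q_ult = 493.48 + 546.39 + 453.18 = 1493.1 kPa.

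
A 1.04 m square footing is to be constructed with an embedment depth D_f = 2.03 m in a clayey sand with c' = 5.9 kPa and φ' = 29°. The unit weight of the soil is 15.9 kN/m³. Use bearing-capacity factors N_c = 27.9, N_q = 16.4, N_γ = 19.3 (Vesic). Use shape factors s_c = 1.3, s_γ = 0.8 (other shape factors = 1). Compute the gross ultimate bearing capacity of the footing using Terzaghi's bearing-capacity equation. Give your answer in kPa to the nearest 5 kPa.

Overburden at base level: q = 15.9 × 2.03 = 32.277 kPa.
Cohesion term c·N_c·s_c = 5.9 × 27.9 × 1.3 = 213.99 kPa; surcharge term q·N_q = 32.277 × 16.4 = 529.34 kPa; self-weight term 0.5·γ·B·N_γ·s_γ = 0.5 × 15.9 × 1.04 × 19.3 × 0.8 = 127.66 kPa.
q_ult = 213.99 + 529.34 + 127.66 = 870.99 kPa.

q_ult ≈ 870 kPa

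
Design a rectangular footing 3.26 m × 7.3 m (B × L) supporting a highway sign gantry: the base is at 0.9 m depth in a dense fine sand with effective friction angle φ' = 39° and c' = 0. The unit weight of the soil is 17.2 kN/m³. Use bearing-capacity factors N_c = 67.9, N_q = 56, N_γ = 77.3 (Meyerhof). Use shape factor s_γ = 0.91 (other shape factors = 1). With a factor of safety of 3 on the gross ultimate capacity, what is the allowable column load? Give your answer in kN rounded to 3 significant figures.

Effective surcharge at the founding depth q = γ·D_f = 17.2 × 0.9 = 15.48 kPa.
q_ult = q·N_q + 0.5·γ·B·N_γ·s_γ
     = 15.48 × 56 + 0.5 × 17.2 × 3.26 × 77.3 × 0.91
     = 866.88 + 1972.1 = 2839 kPa.
Gross allowable pressure q_all = 2839 / 3 = 946.34 kPa.
Footing area = 23.798 m², so allowable column load = 946.34 × 23.798 = 22521 kN.

P_all ≈ 22500 kN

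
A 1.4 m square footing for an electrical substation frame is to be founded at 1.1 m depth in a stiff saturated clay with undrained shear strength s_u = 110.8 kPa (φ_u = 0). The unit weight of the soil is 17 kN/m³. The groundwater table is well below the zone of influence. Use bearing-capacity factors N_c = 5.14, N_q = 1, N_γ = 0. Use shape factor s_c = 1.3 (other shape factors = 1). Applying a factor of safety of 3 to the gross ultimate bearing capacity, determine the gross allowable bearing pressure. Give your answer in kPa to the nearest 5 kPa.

q = γ·D_f = 17 × 1.1 = 18.7 kPa.
c·N_c·s_c = 110.8 × 5.14 × 1.3 = 740.37 kPa
q·N_q = 18.7 × 1 = 18.7 kPa
q_ult = 740.37 + 18.7 = 759.07 kPa.
q_all = q_ult / FS = 759.07 / 3 = 253.02 kPa.

q_all ≈ 255 kPa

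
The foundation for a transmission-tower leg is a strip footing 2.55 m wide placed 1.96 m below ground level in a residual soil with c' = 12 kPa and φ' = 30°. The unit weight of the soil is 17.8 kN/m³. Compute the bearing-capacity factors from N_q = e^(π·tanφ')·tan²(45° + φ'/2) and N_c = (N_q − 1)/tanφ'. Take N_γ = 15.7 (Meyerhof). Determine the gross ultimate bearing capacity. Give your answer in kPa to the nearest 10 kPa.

tan30° = 0.5774, so N_q = e^(π×0.5774)·tan²(60°) = 6.134 × 3.0 = 18.4.
N_c = (18.4 − 1)/tan30° = 30.14.
q = γ·D_f = 17.8 × 1.96 = 34.888 kPa.
c·N_c = 12 × 30.14 = 361.68 kPa
q·N_q = 34.888 × 18.401 = 641.98 kPa
0.5·γ·B·N_γ = 0.5 × 17.8 × 2.55 × 15.7 = 356.31 kPa
q_ult = 361.68 + 641.98 + 356.31 = 1360 kPa.

q_ult ≈ 1360 kPa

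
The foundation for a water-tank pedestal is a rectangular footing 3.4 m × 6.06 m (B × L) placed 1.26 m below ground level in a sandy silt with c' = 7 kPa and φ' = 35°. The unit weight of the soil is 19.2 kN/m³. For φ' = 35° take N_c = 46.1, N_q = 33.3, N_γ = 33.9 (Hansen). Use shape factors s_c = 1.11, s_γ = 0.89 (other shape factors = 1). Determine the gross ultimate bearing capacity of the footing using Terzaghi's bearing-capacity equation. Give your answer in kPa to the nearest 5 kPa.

Effective surcharge at the founding depth q = γ·D_f = 19.2 × 1.26 = 24.192 kPa.
q_ult = c·N_c·s_c + q·N_q + 0.5·γ·B·N_γ·s_γ
     = 7 × 46.1 × 1.11 + 24.192 × 33.3 + 0.5 × 19.2 × 3.4 × 33.9 × 0.89
     = 358.2 + 805.59 + 984.78 = 2148.6 kPa.

q_ult ≈ 2150 kPa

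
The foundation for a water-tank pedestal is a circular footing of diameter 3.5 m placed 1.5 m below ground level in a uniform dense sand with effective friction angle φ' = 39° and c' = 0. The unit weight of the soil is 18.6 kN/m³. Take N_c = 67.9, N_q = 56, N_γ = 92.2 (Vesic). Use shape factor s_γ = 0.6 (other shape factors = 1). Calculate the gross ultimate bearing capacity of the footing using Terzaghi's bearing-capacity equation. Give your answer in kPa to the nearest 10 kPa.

q = γ·D_f = 18.6 × 1.5 = 27.9 kPa.
q·N_q = 27.9 × 56 = 1562.4 kPa
0.5·γ·B·N_γ·s_γ = 0.5 × 18.6 × 3.5 × 92.2 × 0.6 = 1800.7 kPa
q_ult = 1562.4 + 1800.7 = 3363.1 kPa.

q_ult ≈ 3360 kPa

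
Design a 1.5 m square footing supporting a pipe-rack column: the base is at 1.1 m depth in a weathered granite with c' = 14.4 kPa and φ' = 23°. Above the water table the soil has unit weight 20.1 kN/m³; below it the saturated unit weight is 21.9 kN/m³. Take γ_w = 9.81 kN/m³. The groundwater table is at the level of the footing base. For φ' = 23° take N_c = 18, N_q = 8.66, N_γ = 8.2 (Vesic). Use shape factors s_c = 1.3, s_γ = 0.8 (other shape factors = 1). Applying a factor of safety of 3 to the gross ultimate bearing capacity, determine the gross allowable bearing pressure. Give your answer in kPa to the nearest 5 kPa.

Effective surcharge at the founding depth q = γ·D_f = 20.1 × 1.1 = 22.11 kPa.
The water table coincides with the base, so in the self-weight term γ → γ' = 12.09 kN/m³.
q_ult = c·N_c·s_c + q·N_q + 0.5·γ·B·N_γ·s_γ
     = 14.4 × 18 × 1.3 + 22.11 × 8.66 + 0.5 × 12.09 × 1.5 × 8.2 × 0.8
     = 336.96 + 191.47 + 59.483 = 587.92 kPa.
q_all = q_ult / FS = 587.92 / 3 = 195.97 kPa.

q_all ≈ 195 kPa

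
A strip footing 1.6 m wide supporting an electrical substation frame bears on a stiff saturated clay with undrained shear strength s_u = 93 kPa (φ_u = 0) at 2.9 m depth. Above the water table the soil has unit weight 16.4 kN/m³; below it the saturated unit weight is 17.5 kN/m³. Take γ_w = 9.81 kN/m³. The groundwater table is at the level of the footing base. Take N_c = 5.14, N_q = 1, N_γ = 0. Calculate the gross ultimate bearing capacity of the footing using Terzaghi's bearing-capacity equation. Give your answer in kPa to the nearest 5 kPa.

q_ult ≈ 525 kPa

Overburden at base level: q = 16.4 × 2.9 = 47.56 kPa.
Cohesion term c·N_c = 93 × 5.14 = 478.02 kPa; surcharge term q·N_q = 47.56 × 1 = 47.56 kPa.
q_ult = 478.02 + 47.56 = 525.58 kPa.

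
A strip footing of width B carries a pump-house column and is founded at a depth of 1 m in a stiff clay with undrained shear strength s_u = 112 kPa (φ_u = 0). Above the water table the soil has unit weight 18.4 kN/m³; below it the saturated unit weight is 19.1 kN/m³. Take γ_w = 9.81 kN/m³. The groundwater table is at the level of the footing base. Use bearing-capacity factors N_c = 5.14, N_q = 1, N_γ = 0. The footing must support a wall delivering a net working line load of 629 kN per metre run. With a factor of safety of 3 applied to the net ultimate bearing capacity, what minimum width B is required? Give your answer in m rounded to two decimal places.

B = 3.28 m

Effective surcharge at the founding depth q = γ·D_f = 18.4 × 1 = 18.4 kPa.
q_ult = c·N_c + q·N_q
     = 112 × 5.14 + 18.4 × 1
     = 575.68 + 18.4 = 594.08 kPa.
For φ = 0 the ½γBN_γ term vanishes, so q_ult is independent of B. q_net = 594.08 − 18.4 = 575.68 kPa; q_all(net) = 575.68/3 = 191.89 kPa.
Required width B = w / q_all(net) = 629 / 191.89 = 3.278 m.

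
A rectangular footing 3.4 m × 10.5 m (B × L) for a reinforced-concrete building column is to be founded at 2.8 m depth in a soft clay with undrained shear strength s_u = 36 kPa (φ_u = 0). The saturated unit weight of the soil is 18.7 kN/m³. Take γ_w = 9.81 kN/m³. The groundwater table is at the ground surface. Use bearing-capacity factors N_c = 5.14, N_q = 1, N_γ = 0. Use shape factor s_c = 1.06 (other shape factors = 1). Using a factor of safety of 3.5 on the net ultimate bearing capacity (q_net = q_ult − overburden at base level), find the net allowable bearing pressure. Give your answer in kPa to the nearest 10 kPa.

q_all(net) ≈ 60 kPa

With the water table at the surface the whole profile is submerged: γ' = 18.7 − 9.81 = 8.89 kN/m³, so q = γ'·D_f = 24.892 kPa.
q_ult = c·N_c·s_c + q·N_q
     = 36 × 5.14 × 1.06 + 24.892 × 1
     = 196.14 + 24.892 = 221.03 kPa.
q_net = 221.03 − 24.892 = 196.14 kPa.
q_all(net) = 196.14 / 3.5 = 56.041 kPa.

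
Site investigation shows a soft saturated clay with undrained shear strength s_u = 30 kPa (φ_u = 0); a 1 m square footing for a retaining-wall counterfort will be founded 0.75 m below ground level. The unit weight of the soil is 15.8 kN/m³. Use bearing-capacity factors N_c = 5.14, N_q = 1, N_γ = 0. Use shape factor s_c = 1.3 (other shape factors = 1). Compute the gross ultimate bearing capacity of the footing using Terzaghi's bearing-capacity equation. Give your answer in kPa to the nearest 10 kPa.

Overburden at base level: q = 15.8 × 0.75 = 11.85 kPa.
Cohesion term c·N_c·s_c = 30 × 5.14 × 1.3 = 200.46 kPa; surcharge term q·N_q = 11.85 × 1 = 11.85 kPa.
q_ult = 200.46 + 11.85 = 212.31 kPa.

q_ult ≈ 210 kPa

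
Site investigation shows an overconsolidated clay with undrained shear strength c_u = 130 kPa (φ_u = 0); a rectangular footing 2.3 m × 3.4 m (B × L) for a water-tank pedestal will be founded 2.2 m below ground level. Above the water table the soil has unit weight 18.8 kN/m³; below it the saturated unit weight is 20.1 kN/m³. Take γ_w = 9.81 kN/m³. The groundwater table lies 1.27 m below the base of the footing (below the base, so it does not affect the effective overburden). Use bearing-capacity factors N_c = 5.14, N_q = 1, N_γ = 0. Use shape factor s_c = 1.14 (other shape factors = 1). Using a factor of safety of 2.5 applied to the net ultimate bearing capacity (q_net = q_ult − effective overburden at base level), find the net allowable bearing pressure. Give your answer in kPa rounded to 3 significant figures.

q_all(net) ≈ 305 kPa

Effective surcharge at the founding depth q = γ·D_f = 18.8 × 2.2 = 41.36 kPa.
q_ult = c·N_c·s_c + q·N_q
     = 130 × 5.14 × 1.14 + 41.36 × 1
     = 761.75 + 41.36 = 803.11 kPa.
Net ultimate: q_net = 803.11 − 41.36 = 761.75 kPa.
q_all(net) = 761.75 / 2.5 = 304.7 kPa.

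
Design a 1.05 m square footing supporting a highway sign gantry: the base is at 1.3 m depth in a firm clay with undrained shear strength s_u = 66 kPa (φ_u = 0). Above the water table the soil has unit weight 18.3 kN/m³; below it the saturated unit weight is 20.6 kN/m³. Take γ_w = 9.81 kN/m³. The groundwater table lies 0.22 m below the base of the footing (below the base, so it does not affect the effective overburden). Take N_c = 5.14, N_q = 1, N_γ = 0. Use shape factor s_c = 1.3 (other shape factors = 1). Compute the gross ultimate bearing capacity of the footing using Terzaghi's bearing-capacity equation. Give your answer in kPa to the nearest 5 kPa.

Overburden at base level: q = 18.3 × 1.3 = 23.79 kPa.
Cohesion term c·N_c·s_c = 66 × 5.14 × 1.3 = 441.01 kPa; surcharge term q·N_q = 23.79 × 1 = 23.79 kPa.
q_ult = 441.01 + 23.79 = 464.8 kPa.

q_ult ≈ 465 kPa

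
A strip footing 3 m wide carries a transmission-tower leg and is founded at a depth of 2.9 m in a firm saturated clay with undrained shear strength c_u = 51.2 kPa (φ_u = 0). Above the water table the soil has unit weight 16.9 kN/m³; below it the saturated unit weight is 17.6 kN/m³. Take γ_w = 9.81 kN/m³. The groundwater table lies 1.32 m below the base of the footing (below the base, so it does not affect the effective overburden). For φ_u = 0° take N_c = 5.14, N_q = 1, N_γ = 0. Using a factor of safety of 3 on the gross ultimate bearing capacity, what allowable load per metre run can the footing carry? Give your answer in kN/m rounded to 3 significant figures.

≈ 312 kN/m

Effective surcharge at the founding depth q = γ·D_f = 16.9 × 2.9 = 49.01 kPa.
q_ult = c·N_c + q·N_q
     = 51.2 × 5.14 + 49.01 × 1
     = 263.17 + 49.01 = 312.18 kPa.
Gross allowable pressure q_all = 312.18 / 3 = 104.06 kPa.
Allowable wall load = q_all × B = 104.06 × 3 = 312.18 kN per metre run.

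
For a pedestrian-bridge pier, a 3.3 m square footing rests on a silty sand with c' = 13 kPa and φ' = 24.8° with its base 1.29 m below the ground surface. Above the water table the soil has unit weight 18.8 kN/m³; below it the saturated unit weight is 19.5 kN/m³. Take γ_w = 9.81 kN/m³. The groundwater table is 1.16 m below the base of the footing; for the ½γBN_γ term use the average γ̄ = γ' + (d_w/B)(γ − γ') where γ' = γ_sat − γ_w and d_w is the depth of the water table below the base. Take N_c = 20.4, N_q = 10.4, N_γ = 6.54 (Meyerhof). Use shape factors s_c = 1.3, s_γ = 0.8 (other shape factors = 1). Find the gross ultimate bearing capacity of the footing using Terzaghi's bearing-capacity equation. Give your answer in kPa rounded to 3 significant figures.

Effective surcharge at the founding depth q = γ·D_f = 18.8 × 1.29 = 24.252 kPa.
With d_w = 1.16 m < B, γ̄ = 9.69 + (1.16/3.3) × (18.8 − 9.69) = 12.892 kN/m³.
q_ult = c·N_c·s_c + q·N_q + 0.5·γ·B·N_γ·s_γ
     = 13 × 20.4 × 1.3 + 24.252 × 10.4 + 0.5 × 12.892 × 3.3 × 6.54 × 0.8
     = 344.76 + 252.22 + 111.3 = 708.28 kPa.

q_ult ≈ 708 kPa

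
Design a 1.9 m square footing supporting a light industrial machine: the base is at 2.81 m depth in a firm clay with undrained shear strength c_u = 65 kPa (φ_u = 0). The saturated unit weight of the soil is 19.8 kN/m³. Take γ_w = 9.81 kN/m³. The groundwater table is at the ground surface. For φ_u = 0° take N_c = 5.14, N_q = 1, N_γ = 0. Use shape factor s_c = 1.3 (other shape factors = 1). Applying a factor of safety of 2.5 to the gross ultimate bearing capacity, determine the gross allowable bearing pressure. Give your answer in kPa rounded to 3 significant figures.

γ' = 19.8 − 9.81 = 9.99 kN/m³ (submerged throughout). q = 9.99 × 2.81 = 28.072 kPa.
c·N_c·s_c = 65 × 5.14 × 1.3 = 434.33 kPa
q·N_q = 28.072 × 1 = 28.072 kPa
q_ult = 434.33 + 28.072 = 462.4 kPa.
q_all = q_ult / FS = 462.4 / 2.5 = 184.96 kPa.

q_all ≈ 185 kPa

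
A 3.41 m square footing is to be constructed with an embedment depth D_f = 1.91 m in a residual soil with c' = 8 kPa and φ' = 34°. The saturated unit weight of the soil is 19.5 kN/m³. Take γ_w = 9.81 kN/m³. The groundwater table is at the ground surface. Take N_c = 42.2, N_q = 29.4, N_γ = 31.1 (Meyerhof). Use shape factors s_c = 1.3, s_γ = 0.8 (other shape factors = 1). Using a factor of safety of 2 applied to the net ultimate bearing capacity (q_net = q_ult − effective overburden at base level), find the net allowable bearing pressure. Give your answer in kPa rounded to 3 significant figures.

q_all(net) ≈ 688 kPa

γ' = 19.5 − 9.81 = 9.69 kN/m³ (submerged throughout). q = 9.69 × 1.91 = 18.508 kPa; the same γ' applies in the ½γBN_γ term.
c·N_c·s_c = 8 × 42.2 × 1.3 = 438.88 kPa
q·N_q = 18.508 × 29.4 = 544.13 kPa
0.5·γ·B·N_γ·s_γ = 0.5 × 9.69 × 3.41 × 31.1 × 0.8 = 411.05 kPa
q_ult = 438.88 + 544.13 + 411.05 = 1394.1 kPa.
Net ultimate: q_net = 1394.1 − 18.508 = 1375.6 kPa.
q_all(net) = 1375.6 / 2 = 687.78 kPa.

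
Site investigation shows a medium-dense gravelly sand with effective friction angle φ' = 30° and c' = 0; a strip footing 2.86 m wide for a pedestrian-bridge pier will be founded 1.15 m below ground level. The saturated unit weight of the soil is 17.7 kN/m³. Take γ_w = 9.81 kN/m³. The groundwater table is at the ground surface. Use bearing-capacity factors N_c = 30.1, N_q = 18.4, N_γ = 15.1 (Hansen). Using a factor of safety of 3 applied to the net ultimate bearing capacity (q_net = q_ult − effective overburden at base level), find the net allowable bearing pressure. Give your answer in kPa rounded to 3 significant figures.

q_all(net) ≈ 109 kPa

γ' = 17.7 − 9.81 = 7.89 kN/m³ (submerged throughout). q = 7.89 × 1.15 = 9.0735 kPa; the same γ' applies in the ½γBN_γ term.
q·N_q = 9.0735 × 18.4 = 166.95 kPa
0.5·γ·B·N_γ = 0.5 × 7.89 × 2.86 × 15.1 = 170.37 kPa
q_ult = 166.95 + 170.37 = 337.32 kPa.
Net ultimate: q_net = 337.32 − 9.0735 = 328.25 kPa.
q_all(net) = 328.25 / 3 = 109.42 kPa.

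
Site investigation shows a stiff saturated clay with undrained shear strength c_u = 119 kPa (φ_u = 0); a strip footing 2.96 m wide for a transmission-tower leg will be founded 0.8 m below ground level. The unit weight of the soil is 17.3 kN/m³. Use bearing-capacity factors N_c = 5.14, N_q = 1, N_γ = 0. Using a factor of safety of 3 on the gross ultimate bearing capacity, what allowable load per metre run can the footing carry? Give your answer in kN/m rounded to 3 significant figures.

≈ 617 kN/m

q = γ·D_f = 17.3 × 0.8 = 13.84 kPa.
c·N_c = 119 × 5.14 = 611.66 kPa
q·N_q = 13.84 × 1 = 13.84 kPa
q_ult = 611.66 + 13.84 = 625.5 kPa.
Gross allowable pressure q_all = 625.5 / 3 = 208.5 kPa.
Allowable wall load = q_all × B = 208.5 × 2.96 = 617.16 kN per metre run.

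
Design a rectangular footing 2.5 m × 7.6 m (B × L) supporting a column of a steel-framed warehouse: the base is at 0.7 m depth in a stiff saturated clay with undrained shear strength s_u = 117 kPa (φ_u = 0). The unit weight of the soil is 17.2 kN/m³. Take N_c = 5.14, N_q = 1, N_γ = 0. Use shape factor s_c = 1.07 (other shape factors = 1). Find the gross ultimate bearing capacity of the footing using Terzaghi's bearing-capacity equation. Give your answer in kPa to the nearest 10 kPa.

q_ult ≈ 660 kPa

Effective surcharge at the founding depth q = γ·D_f = 17.2 × 0.7 = 12.04 kPa.
q_ult = c·N_c·s_c + q·N_q
     = 117 × 5.14 × 1.07 + 12.04 × 1
     = 643.48 + 12.04 = 655.52 kPa.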